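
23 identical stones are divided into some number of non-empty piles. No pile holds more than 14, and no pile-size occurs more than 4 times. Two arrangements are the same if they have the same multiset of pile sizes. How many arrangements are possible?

709

Systematic enumeration (by largest part, then next-largest, …) yields 709.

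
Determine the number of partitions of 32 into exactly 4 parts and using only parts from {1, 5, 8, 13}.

Listing the qualifying partitions of 32:
13,13,5,1
8,8,8,8
That's 2 in total.

2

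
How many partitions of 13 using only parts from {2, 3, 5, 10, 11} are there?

7

The partitions of 13 that satisfy the conditions:
11 + 2
10 + 3
5 + 5 + 3
5 + 3 + 3 + 2
5 + 2 + 2 + 2 + 2
3 + 3 + 3 + 2 + 2
3 + 2 + 2 + 2 + 2 + 2
That's 7 in total.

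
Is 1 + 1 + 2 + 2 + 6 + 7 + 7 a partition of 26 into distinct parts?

The parts sum to 26, and the condition 'all summands are distinct' is violated.

No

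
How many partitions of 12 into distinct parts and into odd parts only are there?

The partitions of 12 that satisfy the conditions:
11, 1
9, 3
7, 5
That's 3 in total.

3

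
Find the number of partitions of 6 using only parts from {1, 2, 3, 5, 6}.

The partitions of 6 that satisfy the conditions:
6
5 + 1
3 + 3
3 + 2 + 1
3 + 1 + 1 + 1
2 + 2 + 2
2 + 2 + 1 + 1
2 + 1 + 1 + 1 + 1
1 + 1 + 1 + 1 + 1 + 1

9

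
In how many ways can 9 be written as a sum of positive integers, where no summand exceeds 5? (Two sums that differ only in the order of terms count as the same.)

23

Listing the qualifying partitions of 9:
4,5
1,3,5
2,2,5
1,1,2,5
1,1,1,1,5
1,4,4
2,3,4
1,1,3,4
1,2,2,4
1,1,1,2,4
1,1,1,1,1,4
3,3,3
1,2,3,3
1,1,1,3,3
2,2,2,3
1,1,2,2,3
1,1,1,1,2,3
1,1,1,1,1,1,3
1,2,2,2,2
1,1,1,2,2,2
1,1,1,1,1,2,2
1,1,1,1,1,1,1,2
1,1,1,1,1,1,1,1,1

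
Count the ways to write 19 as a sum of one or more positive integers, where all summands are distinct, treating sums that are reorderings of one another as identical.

54

A partial list (first 12 by largest part):
19
1,18
2,17
3,16
1,2,16
4,15
1,3,15
5,14
1,4,14
2,3,14
6,13
1,5,13
…and 42 more, for 54 total.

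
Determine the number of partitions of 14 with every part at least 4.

7

Listing the qualifying partitions of 14:
14
4+10
5+9
6+8
7+7
4+4+6
4+5+5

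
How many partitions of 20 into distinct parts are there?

64

A partial list (first 12 by largest part):
20
19,1
18,2
17,3
17,2,1
16,4
16,3,1
15,5
15,4,1
15,3,2
14,6
14,5,1
…and 52 more, for 64 total.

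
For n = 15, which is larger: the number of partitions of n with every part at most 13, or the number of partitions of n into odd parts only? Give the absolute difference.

147

Partitions of 15 with every part at most 13: 174.
Partitions of 15 into odd parts only: 27.
|174 − 27| = 147.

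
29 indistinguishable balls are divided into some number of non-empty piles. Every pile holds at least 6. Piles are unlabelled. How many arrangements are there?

A partial list (first 12 by largest part):
29
6,23
7,22
8,21
9,20
10,19
11,18
12,17
6,6,17
13,16
6,7,16
14,15
…and 20 more, for 32 total.

32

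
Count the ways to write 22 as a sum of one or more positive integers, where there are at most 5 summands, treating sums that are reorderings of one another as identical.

255

Counting exhaustively, 255 partitions satisfy the conditions.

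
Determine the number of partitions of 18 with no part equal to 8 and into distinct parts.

A partial list (first 12 by largest part):
18
17,1
16,2
15,3
15,2,1
14,4
14,3,1
13,5
13,4,1
13,3,2
12,6
12,5,1
…and 25 more, for 37 total.

37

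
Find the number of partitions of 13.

There are 101 such partitions.

101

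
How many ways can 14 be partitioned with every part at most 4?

47

A partial list (first 12 by largest part):
4 + 4 + 4 + 2
4 + 4 + 4 + 1 + 1
4 + 4 + 3 + 3
4 + 4 + 3 + 2 + 1
4 + 4 + 3 + 1 + 1 + 1
4 + 4 + 2 + 2 + 2
4 + 4 + 2 + 2 + 1 + 1
4 + 4 + 2 + 1 + 1 + 1 + 1
4 + 4 + 1 + 1 + 1 + 1 + 1 + 1
4 + 3 + 3 + 3 + 1
4 + 3 + 3 + 2 + 2
4 + 3 + 3 + 2 + 1 + 1
…and 35 more, for 47 total.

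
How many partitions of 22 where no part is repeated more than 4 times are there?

Direct enumeration gives 628 partitions.

628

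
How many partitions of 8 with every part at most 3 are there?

10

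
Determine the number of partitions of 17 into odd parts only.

38

There are too many to list fully; the first 12 (by largest part) are:
17
1, 1, 15
1, 3, 13
1, 1, 1, 1, 13
1, 5, 11
3, 3, 11
1, 1, 1, 3, 11
1, 1, 1, 1, 1, 1, 11
1, 7, 9
3, 5, 9
1, 1, 1, 5, 9
1, 1, 3, 3, 9
…and 26 more, for 38 total.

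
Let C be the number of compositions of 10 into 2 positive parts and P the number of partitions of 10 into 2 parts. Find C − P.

Compositions: C(9,1) = 9.
Unordered (partitions into 2 parts): 5.
Difference: 9 − 5 = 4.

4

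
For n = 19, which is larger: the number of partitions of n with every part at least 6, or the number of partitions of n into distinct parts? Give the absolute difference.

48

Partitions of 19 with every part at least 6: 6.
Partitions of 19 into distinct parts: 54.
|6 − 54| = 48.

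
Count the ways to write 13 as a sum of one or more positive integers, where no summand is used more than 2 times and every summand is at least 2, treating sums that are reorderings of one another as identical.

18

The partitions of 13 that satisfy the conditions:
13
2, 11
3, 10
4, 9
2, 2, 9
5, 8
2, 3, 8
6, 7
2, 4, 7
3, 3, 7
2, 5, 6
3, 4, 6
2, 2, 3, 6
3, 5, 5
4, 4, 5
2, 2, 4, 5
2, 3, 3, 5
2, 3, 4, 4
Counting gives 18.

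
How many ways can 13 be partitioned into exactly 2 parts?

6

The partitions of 13 that satisfy the conditions:
1,12
2,11
3,10
4,9
5,8
6,7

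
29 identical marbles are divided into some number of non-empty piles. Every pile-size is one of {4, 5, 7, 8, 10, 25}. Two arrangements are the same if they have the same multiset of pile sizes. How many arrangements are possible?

16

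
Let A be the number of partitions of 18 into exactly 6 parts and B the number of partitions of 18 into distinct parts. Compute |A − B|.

12

Partitions of 18 into exactly 6 parts: 58.
Partitions of 18 into distinct parts: 46.
|58 − 46| = 12.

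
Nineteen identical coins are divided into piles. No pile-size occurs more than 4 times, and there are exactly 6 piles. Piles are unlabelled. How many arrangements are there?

68

A partial list (first 12 by largest part):
13 + 2 + 1 + 1 + 1 + 1
12 + 3 + 1 + 1 + 1 + 1
12 + 2 + 2 + 1 + 1 + 1
11 + 4 + 1 + 1 + 1 + 1
11 + 3 + 2 + 1 + 1 + 1
11 + 2 + 2 + 2 + 1 + 1
10 + 5 + 1 + 1 + 1 + 1
10 + 4 + 2 + 1 + 1 + 1
10 + 3 + 3 + 1 + 1 + 1
10 + 3 + 2 + 2 + 1 + 1
10 + 2 + 2 + 2 + 2 + 1
9 + 6 + 1 + 1 + 1 + 1
…and 56 more, for 68 total.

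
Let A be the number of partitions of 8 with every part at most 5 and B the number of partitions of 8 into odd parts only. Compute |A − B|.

12

Partitions of 8 with every part at most 5: 18.
Partitions of 8 into odd parts only: 6.
|18 − 6| = 12.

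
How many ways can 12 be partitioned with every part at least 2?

Listing the qualifying partitions of 12:
12
10, 2
9, 3
8, 4
8, 2, 2
7, 5
7, 3, 2
6, 6
6, 4, 2
6, 3, 3
6, 2, 2, 2
5, 5, 2
5, 4, 3
5, 3, 2, 2
4, 4, 4
4, 4, 2, 2
4, 3, 3, 2
4, 2, 2, 2, 2
3, 3, 3, 3
3, 3, 2, 2, 2
2, 2, 2, 2, 2, 2

21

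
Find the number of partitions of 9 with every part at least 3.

4

The partitions of 9 that satisfy the conditions:
9
3+6
4+5
3+3+3
That's 4 in total.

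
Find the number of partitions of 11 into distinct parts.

Enumerating:
11
10 + 1
9 + 2
8 + 3
8 + 2 + 1
7 + 4
7 + 3 + 1
6 + 5
6 + 4 + 1
6 + 3 + 2
5 + 4 + 2
5 + 3 + 2 + 1

12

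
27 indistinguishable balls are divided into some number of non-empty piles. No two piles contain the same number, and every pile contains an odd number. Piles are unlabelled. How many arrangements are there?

The partitions of 27 that satisfy the conditions:
27
23,3,1
21,5,1
19,7,1
19,5,3
17,9,1
17,7,3
15,11,1
15,9,3
15,7,5
13,11,3
13,9,5
11,9,7
11,7,5,3,1

14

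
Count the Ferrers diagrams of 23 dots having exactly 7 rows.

Counting exhaustively, 164 partitions satisfy the conditions.

164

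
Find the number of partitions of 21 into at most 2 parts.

11

They are:
21
1 + 20
2 + 19
3 + 18
4 + 17
5 + 16
6 + 15
7 + 14
8 + 13
9 + 12
10 + 11
Counting gives 11.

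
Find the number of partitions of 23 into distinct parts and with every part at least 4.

They are:
23
19+4
18+5
17+6
16+7
15+8
14+9
14+5+4
13+10
13+6+4
12+11
12+7+4
12+6+5
11+8+4
11+7+5
10+9+4
10+8+5
10+7+6
9+8+6
8+6+5+4

20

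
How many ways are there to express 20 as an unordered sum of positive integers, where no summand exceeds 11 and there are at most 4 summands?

There are too many to list fully; the first 12 (by largest part) are:
11 + 9
11 + 8 + 1
11 + 7 + 2
11 + 7 + 1 + 1
11 + 6 + 3
11 + 6 + 2 + 1
11 + 5 + 4
11 + 5 + 3 + 1
11 + 5 + 2 + 2
11 + 4 + 4 + 1
11 + 4 + 3 + 2
11 + 3 + 3 + 3
…and 55 more, for 67 total.

67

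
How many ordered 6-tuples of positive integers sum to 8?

Place 5 bars in the 7 internal gaps of a row of 8 dots: C(7,5) = 21.

21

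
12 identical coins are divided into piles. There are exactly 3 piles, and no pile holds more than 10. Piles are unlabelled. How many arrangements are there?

Listing the qualifying partitions of 12:
10,1,1
9,2,1
8,3,1
8,2,2
7,4,1
7,3,2
6,5,1
6,4,2
6,3,3
5,5,2
5,4,3
4,4,4

12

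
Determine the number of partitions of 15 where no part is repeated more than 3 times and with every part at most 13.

A full systematic count gives 103.

103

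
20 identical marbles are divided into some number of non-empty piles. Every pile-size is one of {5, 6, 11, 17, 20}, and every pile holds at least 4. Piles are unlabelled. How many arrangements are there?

The partitions of 20 that satisfy the conditions:
20
5, 5, 5, 5
Counting gives 2.

2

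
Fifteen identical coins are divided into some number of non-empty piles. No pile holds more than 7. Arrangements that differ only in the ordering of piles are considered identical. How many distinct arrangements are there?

131

Systematic enumeration (by largest part, then next-largest, …) yields 131.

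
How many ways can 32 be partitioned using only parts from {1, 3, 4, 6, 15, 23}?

There are 175 such partitions.

175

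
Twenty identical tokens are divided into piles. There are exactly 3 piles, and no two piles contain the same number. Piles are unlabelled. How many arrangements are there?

They are:
17,2,1
16,3,1
15,4,1
15,3,2
14,5,1
14,4,2
13,6,1
13,5,2
13,4,3
12,7,1
12,6,2
12,5,3
11,8,1
11,7,2
11,6,3
11,5,4
10,9,1
10,8,2
10,7,3
10,6,4
9,8,3
9,7,4
9,6,5
8,7,5
That's 24 in total.

24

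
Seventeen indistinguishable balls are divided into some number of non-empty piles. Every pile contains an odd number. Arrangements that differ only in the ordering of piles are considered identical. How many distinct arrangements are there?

38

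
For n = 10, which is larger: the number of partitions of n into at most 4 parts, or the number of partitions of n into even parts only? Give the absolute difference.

Partitions of 10 into at most 4 parts: 23.
Partitions of 10 into even parts only: 7.
|23 − 7| = 16.

16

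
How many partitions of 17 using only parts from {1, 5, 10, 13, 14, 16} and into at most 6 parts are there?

5

Enumerating:
16,1
14,1,1,1
13,1,1,1,1
10,5,1,1
5,5,5,1,1
Counting gives 5.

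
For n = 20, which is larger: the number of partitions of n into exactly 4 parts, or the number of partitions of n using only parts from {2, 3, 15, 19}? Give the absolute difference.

59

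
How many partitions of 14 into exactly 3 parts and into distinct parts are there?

Enumerating:
11+2+1
10+3+1
9+4+1
9+3+2
8+5+1
8+4+2
7+6+1
7+5+2
7+4+3
6+5+3
That's 10 in total.

10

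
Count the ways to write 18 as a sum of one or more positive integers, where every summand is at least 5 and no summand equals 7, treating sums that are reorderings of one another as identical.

Enumerating:
18
13 + 5
12 + 6
10 + 8
9 + 9
8 + 5 + 5
6 + 6 + 6

7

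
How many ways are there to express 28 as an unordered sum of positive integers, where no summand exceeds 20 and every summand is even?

128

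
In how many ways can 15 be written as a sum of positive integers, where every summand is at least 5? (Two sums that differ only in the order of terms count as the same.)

5

The partitions of 15 that satisfy the conditions:
15
5 + 10
6 + 9
7 + 8
5 + 5 + 5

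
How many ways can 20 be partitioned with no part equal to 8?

550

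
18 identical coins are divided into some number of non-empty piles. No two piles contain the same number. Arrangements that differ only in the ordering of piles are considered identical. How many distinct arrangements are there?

46

A partial list (first 12 by largest part):
18
17,1
16,2
15,3
15,2,1
14,4
14,3,1
13,5
13,4,1
13,3,2
12,6
12,5,1
…and 34 more, for 46 total.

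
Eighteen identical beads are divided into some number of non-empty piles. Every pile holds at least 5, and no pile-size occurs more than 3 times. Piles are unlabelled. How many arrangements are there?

9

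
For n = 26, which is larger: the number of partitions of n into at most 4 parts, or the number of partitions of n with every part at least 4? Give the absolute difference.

136

Partitions of 26 into at most 4 parts: 206.
Partitions of 26 with every part at least 4: 70.
|206 − 70| = 136.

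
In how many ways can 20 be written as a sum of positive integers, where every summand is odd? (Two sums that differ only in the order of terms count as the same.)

There are too many to list fully; the first 12 (by largest part) are:
19,1
17,3
17,1,1,1
15,5
15,3,1,1
15,1,1,1,1,1
13,7
13,5,1,1
13,3,3,1
13,3,1,1,1,1
13,1,1,1,1,1,1,1
11,9
…and 52 more, for 64 total.

64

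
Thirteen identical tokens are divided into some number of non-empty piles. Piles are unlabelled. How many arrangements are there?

Enumerating by decreasing first part gives 101 partitions in all.

101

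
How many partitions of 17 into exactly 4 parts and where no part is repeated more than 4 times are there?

There are too many to list fully; the first 12 (by largest part) are:
1 + 1 + 1 + 14
1 + 1 + 2 + 13
1 + 1 + 3 + 12
1 + 2 + 2 + 12
1 + 1 + 4 + 11
1 + 2 + 3 + 11
2 + 2 + 2 + 11
1 + 1 + 5 + 10
1 + 2 + 4 + 10
1 + 3 + 3 + 10
2 + 2 + 3 + 10
1 + 1 + 6 + 9
…and 27 more, for 39 total.

39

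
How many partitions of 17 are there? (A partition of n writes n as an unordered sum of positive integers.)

Counting exhaustively, 297 partitions satisfy the conditions.

297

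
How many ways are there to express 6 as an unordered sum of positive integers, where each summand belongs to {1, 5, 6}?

3

Listing the qualifying partitions of 6:
6
5, 1
1, 1, 1, 1, 1, 1
That's 3 in total.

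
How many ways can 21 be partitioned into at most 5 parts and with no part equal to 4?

149

A full systematic count gives 149.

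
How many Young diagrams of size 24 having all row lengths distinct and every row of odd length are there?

Enumerating:
23 + 1
21 + 3
19 + 5
17 + 7
15 + 9
15 + 5 + 3 + 1
13 + 11
13 + 7 + 3 + 1
11 + 9 + 3 + 1
11 + 7 + 5 + 1
9 + 7 + 5 + 3
Counting gives 11.

11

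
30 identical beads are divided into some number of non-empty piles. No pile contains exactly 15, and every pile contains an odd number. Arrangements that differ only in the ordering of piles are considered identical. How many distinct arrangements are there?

269

A full systematic count gives 269.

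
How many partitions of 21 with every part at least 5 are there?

Enumerating:
21
16, 5
15, 6
14, 7
13, 8
12, 9
11, 10
11, 5, 5
10, 6, 5
9, 7, 5
9, 6, 6
8, 8, 5
8, 7, 6
7, 7, 7
6, 5, 5, 5
Counting gives 15.

15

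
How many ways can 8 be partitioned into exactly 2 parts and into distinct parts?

The partitions of 8 that satisfy the conditions:
1 + 7
2 + 6
3 + 5

3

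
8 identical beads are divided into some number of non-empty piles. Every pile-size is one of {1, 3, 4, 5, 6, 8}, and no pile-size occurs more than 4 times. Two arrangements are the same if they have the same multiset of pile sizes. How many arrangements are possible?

They are:
8
6, 1, 1
5, 3
5, 1, 1, 1
4, 4
4, 3, 1
4, 1, 1, 1, 1
3, 3, 1, 1
Counting gives 8.

8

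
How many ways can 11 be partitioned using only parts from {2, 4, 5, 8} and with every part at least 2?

2

Listing the qualifying partitions of 11:
5, 4, 2
5, 2, 2, 2
That's 2 in total.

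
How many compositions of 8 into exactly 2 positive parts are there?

7

By stars and bars with positive parts, the count is C(7,1) = 7.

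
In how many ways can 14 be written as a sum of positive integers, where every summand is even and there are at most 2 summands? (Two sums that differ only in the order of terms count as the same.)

4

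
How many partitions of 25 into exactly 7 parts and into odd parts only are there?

There are too many to list fully; the first 12 (by largest part) are:
19,1,1,1,1,1,1
17,3,1,1,1,1,1
15,5,1,1,1,1,1
15,3,3,1,1,1,1
13,7,1,1,1,1,1
13,5,3,1,1,1,1
13,3,3,3,1,1,1
11,9,1,1,1,1,1
11,7,3,1,1,1,1
11,5,5,1,1,1,1
11,5,3,3,1,1,1
11,3,3,3,3,1,1
…and 16 more, for 28 total.

28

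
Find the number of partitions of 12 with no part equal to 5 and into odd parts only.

The partitions of 12 that satisfy the conditions:
1,11
3,9
1,1,1,9
1,1,3,7
1,1,1,1,1,7
3,3,3,3
1,1,1,3,3,3
1,1,1,1,1,1,3,3
1,1,1,1,1,1,1,1,1,3
1,1,1,1,1,1,1,1,1,1,1,1
Counting gives 10.

10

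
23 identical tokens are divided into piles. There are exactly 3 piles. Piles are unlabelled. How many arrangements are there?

44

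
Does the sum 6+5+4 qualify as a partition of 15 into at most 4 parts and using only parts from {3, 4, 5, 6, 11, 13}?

The parts sum to 15, and the condition 'there are at most 4 summands' holds; the condition 'each summand belongs to {3, 4, 5, 6, 11, 13}' holds.

Yes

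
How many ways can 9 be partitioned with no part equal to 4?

23

They are:
9
1+8
2+7
1+1+7
3+6
1+2+6
1+1+1+6
1+3+5
2+2+5
1+1+2+5
1+1+1+1+5
3+3+3
1+2+3+3
1+1+1+3+3
2+2+2+3
1+1+2+2+3
1+1+1+1+2+3
1+1+1+1+1+1+3
1+2+2+2+2
1+1+1+2+2+2
1+1+1+1+1+2+2
1+1+1+1+1+1+1+2
1+1+1+1+1+1+1+1+1
That's 23 in total.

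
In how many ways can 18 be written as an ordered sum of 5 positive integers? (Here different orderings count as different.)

2380

Equivalently, choose which 4 of the 17 gaps become plus signs: C(17,4) = 2380.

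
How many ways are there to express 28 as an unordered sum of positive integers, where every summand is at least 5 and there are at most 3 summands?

32

There are too many to list fully; the first 12 (by largest part) are:
28
23+5
22+6
21+7
20+8
19+9
18+10
18+5+5
17+11
17+6+5
16+12
16+7+5
…and 20 more, for 32 total.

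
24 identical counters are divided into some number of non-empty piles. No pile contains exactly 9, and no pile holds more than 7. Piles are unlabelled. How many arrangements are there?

733

Counting exhaustively, 733 partitions satisfy the conditions.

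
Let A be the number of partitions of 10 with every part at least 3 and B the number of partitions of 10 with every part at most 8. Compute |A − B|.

Partitions of 10 with every part at least 3: 5.
Partitions of 10 with every part at most 8: 40.
|5 − 40| = 35.

35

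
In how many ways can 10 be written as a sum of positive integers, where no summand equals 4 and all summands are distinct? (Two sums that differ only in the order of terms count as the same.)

Enumerating:
10
1,9
2,8
3,7
1,2,7
1,3,6
2,3,5
That's 7 in total.

7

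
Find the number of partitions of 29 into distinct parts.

Systematic enumeration (by largest part, then next-largest, …) yields 256.

256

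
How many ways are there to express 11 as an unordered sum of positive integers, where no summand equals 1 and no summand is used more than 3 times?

Enumerating:
11
9,2
8,3
7,4
7,2,2
6,5
6,3,2
5,4,2
5,3,3
5,2,2,2
4,4,3
4,3,2,2
3,3,3,2
Counting gives 13.

13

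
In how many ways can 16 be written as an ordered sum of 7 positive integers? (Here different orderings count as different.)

5005

By stars and bars with positive parts, the count is C(15,6) = 5005.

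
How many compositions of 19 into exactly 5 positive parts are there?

By stars and bars with positive parts, the count is C(18,4) = 3060.

3060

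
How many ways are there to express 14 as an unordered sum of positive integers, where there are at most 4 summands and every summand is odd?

The partitions of 14 that satisfy the conditions:
13, 1
11, 3
11, 1, 1, 1
9, 5
9, 3, 1, 1
7, 7
7, 5, 1, 1
7, 3, 3, 1
5, 5, 3, 1
5, 3, 3, 3

10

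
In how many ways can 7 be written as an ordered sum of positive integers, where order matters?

Each of the 6 gaps between 7 units is either a break or not: 2^6 = 64.

64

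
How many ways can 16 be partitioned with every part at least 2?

A partial list (first 12 by largest part):
16
14, 2
13, 3
12, 4
12, 2, 2
11, 5
11, 3, 2
10, 6
10, 4, 2
10, 3, 3
10, 2, 2, 2
9, 7
…and 43 more, for 55 total.

55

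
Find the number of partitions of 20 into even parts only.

42

A partial list (first 12 by largest part):
20
18,2
16,4
16,2,2
14,6
14,4,2
14,2,2,2
12,8
12,6,2
12,4,4
12,4,2,2
12,2,2,2,2
…and 30 more, for 42 total.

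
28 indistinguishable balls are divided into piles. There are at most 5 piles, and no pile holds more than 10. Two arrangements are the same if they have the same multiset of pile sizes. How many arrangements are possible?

134

A full systematic count gives 134.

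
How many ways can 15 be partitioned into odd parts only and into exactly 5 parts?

7

Listing the qualifying partitions of 15:
1,1,1,1,11
1,1,1,3,9
1,1,1,5,7
1,1,3,3,7
1,1,3,5,5
1,3,3,3,5
3,3,3,3,3
That's 7 in total.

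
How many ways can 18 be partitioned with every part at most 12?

366

Systematic enumeration (by largest part, then next-largest, …) yields 366.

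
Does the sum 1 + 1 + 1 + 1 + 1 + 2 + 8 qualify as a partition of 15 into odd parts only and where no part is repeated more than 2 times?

The parts sum to 15, and the condition 'every summand is odd' is violated.

No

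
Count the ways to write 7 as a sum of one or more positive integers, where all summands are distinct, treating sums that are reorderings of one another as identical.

5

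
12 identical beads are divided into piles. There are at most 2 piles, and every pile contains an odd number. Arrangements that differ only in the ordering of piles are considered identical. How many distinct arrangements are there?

3

Listing the qualifying partitions of 12:
11+1
9+3
7+5
Counting gives 3.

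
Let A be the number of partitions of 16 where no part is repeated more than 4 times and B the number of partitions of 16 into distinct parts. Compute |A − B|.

132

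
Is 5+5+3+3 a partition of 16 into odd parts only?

The parts sum to 16, and the condition 'every summand is odd' holds.

Yes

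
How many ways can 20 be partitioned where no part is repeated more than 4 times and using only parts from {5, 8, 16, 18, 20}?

2

Enumerating:
20
5 + 5 + 5 + 5
Counting gives 2.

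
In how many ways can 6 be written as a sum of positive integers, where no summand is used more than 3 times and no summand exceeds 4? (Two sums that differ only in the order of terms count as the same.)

7

The partitions of 6 that satisfy the conditions:
4,2
4,1,1
3,3
3,2,1
3,1,1,1
2,2,2
2,2,1,1
Counting gives 7.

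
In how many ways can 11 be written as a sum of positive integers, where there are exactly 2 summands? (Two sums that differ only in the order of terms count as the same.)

5

The partitions of 11 that satisfy the conditions:
10+1
9+2
8+3
7+4
6+5
Counting gives 5.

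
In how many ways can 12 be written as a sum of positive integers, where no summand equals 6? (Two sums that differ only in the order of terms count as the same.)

66

A partial list (first 12 by largest part):
12
1 + 11
2 + 10
1 + 1 + 10
3 + 9
1 + 2 + 9
1 + 1 + 1 + 9
4 + 8
1 + 3 + 8
2 + 2 + 8
1 + 1 + 2 + 8
1 + 1 + 1 + 1 + 8
…and 54 more, for 66 total.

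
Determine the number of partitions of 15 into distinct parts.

27

A partial list (first 12 by largest part):
15
14,1
13,2
12,3
12,2,1
11,4
11,3,1
10,5
10,4,1
10,3,2
9,6
9,5,1
…and 15 more, for 27 total.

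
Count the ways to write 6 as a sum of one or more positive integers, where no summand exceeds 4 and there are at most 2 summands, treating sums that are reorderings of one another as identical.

Listing the qualifying partitions of 6:
4, 2
3, 3

2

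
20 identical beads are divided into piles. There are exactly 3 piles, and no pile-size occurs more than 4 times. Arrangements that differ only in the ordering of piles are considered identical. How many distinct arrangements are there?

33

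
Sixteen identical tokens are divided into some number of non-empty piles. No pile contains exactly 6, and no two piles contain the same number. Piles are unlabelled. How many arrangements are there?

24

Enumerating:
16
15+1
14+2
13+3
13+2+1
12+4
12+3+1
11+5
11+4+1
11+3+2
10+5+1
10+4+2
10+3+2+1
9+7
9+5+2
9+4+3
9+4+2+1
8+7+1
8+5+3
8+5+2+1
8+4+3+1
7+5+4
7+5+3+1
7+4+3+2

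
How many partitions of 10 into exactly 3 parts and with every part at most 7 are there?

They are:
1,2,7
1,3,6
2,2,6
1,4,5
2,3,5
2,4,4
3,3,4

7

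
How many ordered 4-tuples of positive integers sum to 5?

4

By stars and bars with positive parts, the count is C(4,3) = 4.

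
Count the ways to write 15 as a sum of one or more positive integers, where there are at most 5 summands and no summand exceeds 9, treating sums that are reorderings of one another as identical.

A partial list (first 12 by largest part):
6,9
1,5,9
2,4,9
1,1,4,9
3,3,9
1,2,3,9
1,1,1,3,9
2,2,2,9
1,1,2,2,9
7,8
1,6,8
2,5,8
…and 54 more, for 66 total.

66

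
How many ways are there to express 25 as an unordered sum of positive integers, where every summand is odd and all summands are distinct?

The partitions of 25 that satisfy the conditions:
25
21+3+1
19+5+1
17+7+1
17+5+3
15+9+1
15+7+3
13+11+1
13+9+3
13+7+5
11+9+5
9+7+5+3+1

12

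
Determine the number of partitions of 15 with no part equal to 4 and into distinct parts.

18

They are:
15
14, 1
13, 2
12, 3
12, 2, 1
11, 3, 1
10, 5
10, 3, 2
9, 6
9, 5, 1
9, 3, 2, 1
8, 7
8, 6, 1
8, 5, 2
7, 6, 2
7, 5, 3
7, 5, 2, 1
6, 5, 3, 1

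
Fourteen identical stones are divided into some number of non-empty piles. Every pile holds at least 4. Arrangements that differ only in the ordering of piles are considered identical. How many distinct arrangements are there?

7

The partitions of 14 that satisfy the conditions:
14
4 + 10
5 + 9
6 + 8
7 + 7
4 + 4 + 6
4 + 5 + 5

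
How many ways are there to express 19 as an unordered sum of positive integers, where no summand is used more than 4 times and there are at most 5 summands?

A full systematic count gives 164.

164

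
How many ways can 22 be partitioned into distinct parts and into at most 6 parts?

A full systematic count gives 89.

89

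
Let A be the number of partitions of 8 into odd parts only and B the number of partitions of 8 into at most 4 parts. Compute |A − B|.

Partitions of 8 into odd parts only: 6.
Partitions of 8 into at most 4 parts: 15.
|6 − 15| = 9.

9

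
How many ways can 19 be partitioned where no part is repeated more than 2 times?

163

Direct enumeration gives 163 partitions.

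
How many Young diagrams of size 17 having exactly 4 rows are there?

39

A partial list (first 12 by largest part):
14, 1, 1, 1
13, 2, 1, 1
12, 3, 1, 1
12, 2, 2, 1
11, 4, 1, 1
11, 3, 2, 1
11, 2, 2, 2
10, 5, 1, 1
10, 4, 2, 1
10, 3, 3, 1
10, 3, 2, 2
9, 6, 1, 1
…and 27 more, for 39 total.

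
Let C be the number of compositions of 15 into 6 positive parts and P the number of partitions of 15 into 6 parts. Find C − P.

Compositions: C(14,5) = 2002.
Unordered (partitions into 6 parts): 26.
Difference: 2002 − 26 = 1976.

1976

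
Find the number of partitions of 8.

They are:
8
7+1
6+2
6+1+1
5+3
5+2+1
5+1+1+1
4+4
4+3+1
4+2+2
4+2+1+1
4+1+1+1+1
3+3+2
3+3+1+1
3+2+2+1
3+2+1+1+1
3+1+1+1+1+1
2+2+2+2
2+2+2+1+1
2+2+1+1+1+1
2+1+1+1+1+1+1
1+1+1+1+1+1+1+1
Counting gives 22.

22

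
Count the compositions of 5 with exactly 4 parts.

4

By stars and bars with positive parts, the count is C(4,3) = 4.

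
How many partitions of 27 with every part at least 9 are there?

7

They are:
27
9+18
10+17
11+16
12+15
13+14
9+9+9
That's 7 in total.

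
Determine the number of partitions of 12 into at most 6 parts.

A partial list (first 12 by largest part):
12
11 + 1
10 + 2
10 + 1 + 1
9 + 3
9 + 2 + 1
9 + 1 + 1 + 1
8 + 4
8 + 3 + 1
8 + 2 + 2
8 + 2 + 1 + 1
8 + 1 + 1 + 1 + 1
…and 46 more, for 58 total.

58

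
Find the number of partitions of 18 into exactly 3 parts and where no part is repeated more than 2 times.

26

A partial list (first 12 by largest part):
16 + 1 + 1
15 + 2 + 1
14 + 3 + 1
14 + 2 + 2
13 + 4 + 1
13 + 3 + 2
12 + 5 + 1
12 + 4 + 2
12 + 3 + 3
11 + 6 + 1
11 + 5 + 2
11 + 4 + 3
…and 14 more, for 26 total.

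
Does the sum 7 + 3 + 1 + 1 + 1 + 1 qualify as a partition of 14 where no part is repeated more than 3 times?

No

The parts sum to 14, and the condition 'no summand is used more than 3 times' is violated.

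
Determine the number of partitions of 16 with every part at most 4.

64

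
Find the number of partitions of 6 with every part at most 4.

The partitions of 6 that satisfy the conditions:
2,4
1,1,4
3,3
1,2,3
1,1,1,3
2,2,2
1,1,2,2
1,1,1,1,2
1,1,1,1,1,1
That's 9 in total.

9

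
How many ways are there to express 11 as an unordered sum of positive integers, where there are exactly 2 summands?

5

Listing the qualifying partitions of 11:
10 + 1
9 + 2
8 + 3
7 + 4
6 + 5
That's 5 in total.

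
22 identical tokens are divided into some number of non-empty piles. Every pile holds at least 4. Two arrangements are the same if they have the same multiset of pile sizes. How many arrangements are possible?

34

There are too many to list fully; the first 12 (by largest part) are:
22
18, 4
17, 5
16, 6
15, 7
14, 8
14, 4, 4
13, 9
13, 5, 4
12, 10
12, 6, 4
12, 5, 5
…and 22 more, for 34 total.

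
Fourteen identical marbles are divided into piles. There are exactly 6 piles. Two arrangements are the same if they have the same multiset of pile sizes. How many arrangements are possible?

Listing the qualifying partitions of 14:
9+1+1+1+1+1
8+2+1+1+1+1
7+3+1+1+1+1
7+2+2+1+1+1
6+4+1+1+1+1
6+3+2+1+1+1
6+2+2+2+1+1
5+5+1+1+1+1
5+4+2+1+1+1
5+3+3+1+1+1
5+3+2+2+1+1
5+2+2+2+2+1
4+4+3+1+1+1
4+4+2+2+1+1
4+3+3+2+1+1
4+3+2+2+2+1
4+2+2+2+2+2
3+3+3+3+1+1
3+3+3+2+2+1
3+3+2+2+2+2

20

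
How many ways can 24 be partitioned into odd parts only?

122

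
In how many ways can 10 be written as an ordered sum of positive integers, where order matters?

512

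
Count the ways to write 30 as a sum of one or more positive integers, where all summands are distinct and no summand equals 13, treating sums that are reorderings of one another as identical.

Systematic enumeration (by largest part, then next-largest, …) yields 260.

260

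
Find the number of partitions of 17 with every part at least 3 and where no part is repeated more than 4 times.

25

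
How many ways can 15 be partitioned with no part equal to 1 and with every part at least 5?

Listing the qualifying partitions of 15:
15
5 + 10
6 + 9
7 + 8
5 + 5 + 5
That's 5 in total.

5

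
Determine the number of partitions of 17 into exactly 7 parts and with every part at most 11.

38

A partial list (first 12 by largest part):
11 + 1 + 1 + 1 + 1 + 1 + 1
10 + 2 + 1 + 1 + 1 + 1 + 1
9 + 3 + 1 + 1 + 1 + 1 + 1
9 + 2 + 2 + 1 + 1 + 1 + 1
8 + 4 + 1 + 1 + 1 + 1 + 1
8 + 3 + 2 + 1 + 1 + 1 + 1
8 + 2 + 2 + 2 + 1 + 1 + 1
7 + 5 + 1 + 1 + 1 + 1 + 1
7 + 4 + 2 + 1 + 1 + 1 + 1
7 + 3 + 3 + 1 + 1 + 1 + 1
7 + 3 + 2 + 2 + 1 + 1 + 1
7 + 2 + 2 + 2 + 2 + 1 + 1
…and 26 more, for 38 total.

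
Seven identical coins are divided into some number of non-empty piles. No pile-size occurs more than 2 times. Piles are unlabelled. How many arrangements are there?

9

Enumerating:
7
1, 6
2, 5
1, 1, 5
3, 4
1, 2, 4
1, 3, 3
2, 2, 3
1, 1, 2, 3
That's 9 in total.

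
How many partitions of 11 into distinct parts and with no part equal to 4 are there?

9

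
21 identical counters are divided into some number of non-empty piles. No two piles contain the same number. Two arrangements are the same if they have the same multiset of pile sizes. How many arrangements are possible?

76

Enumerating by decreasing first part gives 76 partitions in all.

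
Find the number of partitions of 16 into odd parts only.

A partial list (first 12 by largest part):
15, 1
13, 3
13, 1, 1, 1
11, 5
11, 3, 1, 1
11, 1, 1, 1, 1, 1
9, 7
9, 5, 1, 1
9, 3, 3, 1
9, 3, 1, 1, 1, 1
9, 1, 1, 1, 1, 1, 1, 1
7, 7, 1, 1
…and 20 more, for 32 total.

32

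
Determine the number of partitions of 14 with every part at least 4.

7

Enumerating:
14
10 + 4
9 + 5
8 + 6
7 + 7
6 + 4 + 4
5 + 5 + 4
Counting gives 7.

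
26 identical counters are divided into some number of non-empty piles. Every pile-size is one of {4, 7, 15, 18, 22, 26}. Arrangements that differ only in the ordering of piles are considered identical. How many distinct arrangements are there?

5

Listing the qualifying partitions of 26:
26
22+4
18+4+4
15+7+4
7+7+4+4+4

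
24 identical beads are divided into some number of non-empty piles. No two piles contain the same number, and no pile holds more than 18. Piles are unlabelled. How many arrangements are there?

A full systematic count gives 112.

112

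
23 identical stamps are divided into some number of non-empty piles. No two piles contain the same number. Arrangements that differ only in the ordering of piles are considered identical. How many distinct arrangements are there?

104

Systematic enumeration (by largest part, then next-largest, …) yields 104.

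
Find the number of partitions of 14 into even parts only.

15

Enumerating:
14
12+2
10+4
10+2+2
8+6
8+4+2
8+2+2+2
6+6+2
6+4+4
6+4+2+2
6+2+2+2+2
4+4+4+2
4+4+2+2+2
4+2+2+2+2+2
2+2+2+2+2+2+2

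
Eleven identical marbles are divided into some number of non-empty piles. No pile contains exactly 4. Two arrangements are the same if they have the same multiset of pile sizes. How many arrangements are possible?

41

There are too many to list fully; the first 12 (by largest part) are:
11
1+10
2+9
1+1+9
3+8
1+2+8
1+1+1+8
1+3+7
2+2+7
1+1+2+7
1+1+1+1+7
5+6
…and 29 more, for 41 total.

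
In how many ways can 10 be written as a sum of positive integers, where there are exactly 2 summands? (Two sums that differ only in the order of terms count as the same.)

5

Enumerating:
1,9
2,8
3,7
4,6
5,5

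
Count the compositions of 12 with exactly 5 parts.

330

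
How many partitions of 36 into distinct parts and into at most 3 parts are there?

109

Direct enumeration gives 109 partitions.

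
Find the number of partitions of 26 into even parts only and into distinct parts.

Enumerating:
26
24,2
22,4
20,6
20,4,2
18,8
18,6,2
16,10
16,8,2
16,6,4
14,12
14,10,2
14,8,4
14,6,4,2
12,10,4
12,8,6
12,8,4,2
10,8,6,2
That's 18 in total.

18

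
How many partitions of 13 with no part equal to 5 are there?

A full systematic count gives 79.

79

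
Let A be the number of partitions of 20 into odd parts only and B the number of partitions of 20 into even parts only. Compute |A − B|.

22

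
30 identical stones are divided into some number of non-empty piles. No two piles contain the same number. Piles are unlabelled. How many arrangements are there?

A full systematic count gives 296.

296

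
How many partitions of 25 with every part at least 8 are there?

Enumerating:
25
8 + 17
9 + 16
10 + 15
11 + 14
12 + 13
8 + 8 + 9

7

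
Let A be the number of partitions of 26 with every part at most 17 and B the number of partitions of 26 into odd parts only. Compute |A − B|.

Partitions of 26 with every part at most 17: 2369.
Partitions of 26 into odd parts only: 165.
|2369 − 165| = 2204.

2204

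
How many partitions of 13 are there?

101

Direct enumeration gives 101 partitions.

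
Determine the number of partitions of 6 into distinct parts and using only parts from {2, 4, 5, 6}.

They are:
6
4+2
That's 2 in total.

2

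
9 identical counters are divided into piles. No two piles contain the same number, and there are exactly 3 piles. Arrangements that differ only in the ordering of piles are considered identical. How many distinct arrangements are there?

3

The partitions of 9 that satisfy the conditions:
1+2+6
1+3+5
2+3+4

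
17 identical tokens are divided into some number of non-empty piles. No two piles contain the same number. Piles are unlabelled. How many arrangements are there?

There are too many to list fully; the first 12 (by largest part) are:
17
1+16
2+15
3+14
1+2+14
4+13
1+3+13
5+12
1+4+12
2+3+12
6+11
1+5+11
…and 26 more, for 38 total.

38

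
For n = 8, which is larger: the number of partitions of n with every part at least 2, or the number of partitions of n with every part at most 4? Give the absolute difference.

8

Partitions of 8 with every part at least 2: 7.
Partitions of 8 with every part at most 4: 15.
|7 − 15| = 8.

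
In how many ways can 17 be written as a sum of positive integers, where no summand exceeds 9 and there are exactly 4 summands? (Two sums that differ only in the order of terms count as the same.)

28

A partial list (first 12 by largest part):
9, 6, 1, 1
9, 5, 2, 1
9, 4, 3, 1
9, 4, 2, 2
9, 3, 3, 2
8, 7, 1, 1
8, 6, 2, 1
8, 5, 3, 1
8, 5, 2, 2
8, 4, 4, 1
8, 4, 3, 2
8, 3, 3, 3
…and 16 more, for 28 total.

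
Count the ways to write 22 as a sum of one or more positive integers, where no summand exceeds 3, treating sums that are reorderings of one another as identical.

52

A partial list (first 12 by largest part):
3,3,3,3,3,3,3,1
3,3,3,3,3,3,2,2
3,3,3,3,3,3,2,1,1
3,3,3,3,3,3,1,1,1,1
3,3,3,3,3,2,2,2,1
3,3,3,3,3,2,2,1,1,1
3,3,3,3,3,2,1,1,1,1,1
3,3,3,3,3,1,1,1,1,1,1,1
3,3,3,3,2,2,2,2,2
3,3,3,3,2,2,2,2,1,1
3,3,3,3,2,2,2,1,1,1,1
3,3,3,3,2,2,1,1,1,1,1,1
…and 40 more, for 52 total.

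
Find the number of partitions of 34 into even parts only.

297

Counting exhaustively, 297 partitions satisfy the conditions.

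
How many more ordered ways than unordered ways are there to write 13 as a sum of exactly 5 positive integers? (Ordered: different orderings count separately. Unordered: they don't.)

477

Ordered (compositions into 5 parts): C(12,4) = 495.
Partitions of 13 into exactly 5 parts: 18.
Difference: 495 − 18 = 477.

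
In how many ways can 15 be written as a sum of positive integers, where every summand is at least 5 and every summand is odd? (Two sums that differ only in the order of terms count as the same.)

2

They are:
15
5,5,5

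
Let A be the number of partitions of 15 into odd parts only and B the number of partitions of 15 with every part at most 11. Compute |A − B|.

142

Partitions of 15 into odd parts only: 27.
Partitions of 15 with every part at most 11: 169.
|27 − 169| = 142.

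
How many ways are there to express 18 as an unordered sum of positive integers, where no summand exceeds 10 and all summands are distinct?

27

A partial list (first 12 by largest part):
8, 10
1, 7, 10
2, 6, 10
3, 5, 10
1, 2, 5, 10
1, 3, 4, 10
1, 8, 9
2, 7, 9
3, 6, 9
1, 2, 6, 9
4, 5, 9
1, 3, 5, 9
…and 15 more, for 27 total.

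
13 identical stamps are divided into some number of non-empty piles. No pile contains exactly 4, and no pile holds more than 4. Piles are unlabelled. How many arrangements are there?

21

Listing the qualifying partitions of 13:
3+3+3+3+1
3+3+3+2+2
3+3+3+2+1+1
3+3+3+1+1+1+1
3+3+2+2+2+1
3+3+2+2+1+1+1
3+3+2+1+1+1+1+1
3+3+1+1+1+1+1+1+1
3+2+2+2+2+2
3+2+2+2+2+1+1
3+2+2+2+1+1+1+1
3+2+2+1+1+1+1+1+1
3+2+1+1+1+1+1+1+1+1
3+1+1+1+1+1+1+1+1+1+1
2+2+2+2+2+2+1
2+2+2+2+2+1+1+1
2+2+2+2+1+1+1+1+1
2+2+2+1+1+1+1+1+1+1
2+2+1+1+1+1+1+1+1+1+1
2+1+1+1+1+1+1+1+1+1+1+1
1+1+1+1+1+1+1+1+1+1+1+1+1
That's 21 in total.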